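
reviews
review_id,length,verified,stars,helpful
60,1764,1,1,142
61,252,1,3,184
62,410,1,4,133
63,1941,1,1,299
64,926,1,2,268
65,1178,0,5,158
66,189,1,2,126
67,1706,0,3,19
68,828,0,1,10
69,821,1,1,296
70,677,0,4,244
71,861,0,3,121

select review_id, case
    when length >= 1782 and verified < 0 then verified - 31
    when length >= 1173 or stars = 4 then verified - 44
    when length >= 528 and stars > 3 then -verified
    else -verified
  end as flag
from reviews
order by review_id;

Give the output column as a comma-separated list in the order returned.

review_id=60: length >= 1173 or stars = 4 → -43
review_id=61: ELSE → -1
review_id=62: length >= 1173 or stars = 4 → -43
review_id=63: length >= 1173 or stars = 4 → -43
review_id=64: ELSE → -1
review_id=65: length >= 1173 or stars = 4 → -44
review_id=66: ELSE → -1
review_id=67: length >= 1173 or stars = 4 → -44
review_id=68: ELSE → 0
review_id=69: ELSE → -1
review_id=70: length >= 1173 or stars = 4 → -44
review_id=71: ELSE → 0

-43, -1, -43, -43, -1, -44, -1, -44, 0, -1, -44, 0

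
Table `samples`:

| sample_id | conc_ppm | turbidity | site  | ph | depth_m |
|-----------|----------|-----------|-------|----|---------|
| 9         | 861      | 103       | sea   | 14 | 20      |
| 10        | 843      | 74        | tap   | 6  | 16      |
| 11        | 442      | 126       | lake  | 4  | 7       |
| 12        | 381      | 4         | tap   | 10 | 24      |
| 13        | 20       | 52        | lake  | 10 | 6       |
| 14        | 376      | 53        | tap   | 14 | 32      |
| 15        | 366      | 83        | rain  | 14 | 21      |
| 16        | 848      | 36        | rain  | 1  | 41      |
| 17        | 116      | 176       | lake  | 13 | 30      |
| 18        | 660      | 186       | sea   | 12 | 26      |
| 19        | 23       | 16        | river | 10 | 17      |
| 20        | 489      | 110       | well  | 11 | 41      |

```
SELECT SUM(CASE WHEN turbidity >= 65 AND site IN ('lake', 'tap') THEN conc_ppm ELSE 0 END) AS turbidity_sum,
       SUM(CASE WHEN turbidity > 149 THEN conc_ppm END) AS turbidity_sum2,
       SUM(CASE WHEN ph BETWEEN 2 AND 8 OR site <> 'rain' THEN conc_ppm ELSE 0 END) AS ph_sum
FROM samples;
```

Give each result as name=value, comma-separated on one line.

turbidity_sum=1401, turbidity_sum2=776, ph_sum=4211

[turbidity_sum: turbidity >= 65 AND site IN ('lake', 'tap')]
sample_id=9: ✗
sample_id=10: ✓ → 843
sample_id=11: ✓ → 442
sample_id=12: ✗
sample_id=13: ✗
sample_id=14: ✗
sample_id=15: ✗
sample_id=16: ✗
sample_id=17: ✓ → 116
sample_id=18: ✗
sample_id=19: ✗
sample_id=20: ✗
turbidity_sum = 843 + 442 + 116 = 1401
—
[turbidity_sum2: turbidity > 149]
sample_id=9: ✗
sample_id=10: ✗
sample_id=11: ✗
sample_id=12: ✗
sample_id=13: ✗
sample_id=14: ✗
sample_id=15: ✗
sample_id=16: ✗
sample_id=17: ✓ → 116
sample_id=18: ✓ → 660
sample_id=19: ✗
sample_id=20: ✗
turbidity_sum2 = 116 + 660 = 776
—
[ph_sum: ph BETWEEN 2 AND 8 OR site <> 'rain']
sample_id=9: ✓ → 861
sample_id=10: ✓ → 843
sample_id=11: ✓ → 442
sample_id=12: ✓ → 381
sample_id=13: ✓ → 20
sample_id=14: ✓ → 376
sample_id=15: ✗
sample_id=16: ✗
sample_id=17: ✓ → 116
sample_id=18: ✓ → 660
sample_id=19: ✓ → 23
sample_id=20: ✓ → 489
ph_sum = 861 + 843 + 442 + 381 + 20 + 376 + 116 + 660 + 23 + 489 = 4211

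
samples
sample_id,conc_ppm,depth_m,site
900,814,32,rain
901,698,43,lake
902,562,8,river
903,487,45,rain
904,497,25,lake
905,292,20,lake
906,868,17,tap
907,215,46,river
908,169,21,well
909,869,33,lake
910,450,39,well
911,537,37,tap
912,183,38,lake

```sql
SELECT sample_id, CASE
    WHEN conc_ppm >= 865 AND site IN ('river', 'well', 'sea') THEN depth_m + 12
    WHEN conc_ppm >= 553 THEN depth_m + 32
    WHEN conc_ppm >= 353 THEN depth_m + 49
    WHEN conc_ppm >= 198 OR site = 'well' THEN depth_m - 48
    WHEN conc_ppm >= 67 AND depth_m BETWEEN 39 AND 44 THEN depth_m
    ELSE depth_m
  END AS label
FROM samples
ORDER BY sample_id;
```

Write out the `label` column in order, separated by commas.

64, 75, 40, 94, 74, -28, 49, -2, -27, 65, 88, 86, 38

sample_id=900: conc_ppm >= 553 → 64
sample_id=901: conc_ppm >= 553 → 75
sample_id=902: conc_ppm >= 553 → 40
sample_id=903: conc_ppm >= 353 → 94
sample_id=904: conc_ppm >= 353 → 74
sample_id=905: conc_ppm >= 198 OR site = 'well' → -28
sample_id=906: conc_ppm >= 553 → 49
sample_id=907: conc_ppm >= 198 OR site = 'well' → -2
sample_id=908: conc_ppm >= 198 OR site = 'well' → -27
sample_id=909: conc_ppm >= 553 → 65
sample_id=910: conc_ppm >= 353 → 88
sample_id=911: conc_ppm >= 353 → 86
sample_id=912: ELSE → 38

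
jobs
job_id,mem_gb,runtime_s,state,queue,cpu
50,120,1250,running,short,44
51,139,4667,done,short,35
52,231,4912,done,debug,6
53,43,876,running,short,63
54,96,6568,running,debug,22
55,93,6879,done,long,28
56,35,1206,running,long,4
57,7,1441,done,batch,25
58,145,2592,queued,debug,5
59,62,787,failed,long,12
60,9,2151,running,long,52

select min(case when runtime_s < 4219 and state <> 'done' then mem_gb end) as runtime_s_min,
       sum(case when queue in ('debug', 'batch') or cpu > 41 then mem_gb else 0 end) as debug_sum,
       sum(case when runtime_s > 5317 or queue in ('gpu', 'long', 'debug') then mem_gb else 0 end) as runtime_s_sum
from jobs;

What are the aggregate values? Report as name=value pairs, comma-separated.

runtime_s_min=9, debug_sum=651, runtime_s_sum=671

[runtime_s_min: runtime_s < 4219 and state <> 'done']
job_id=50: ✓ → 120
job_id=51: ✗
job_id=52: ✗
job_id=53: ✓ → 43
job_id=54: ✗
job_id=55: ✗
job_id=56: ✓ → 35
job_id=57: ✗
job_id=58: ✓ → 145
job_id=59: ✓ → 62
job_id=60: ✓ → 9
runtime_s_min = MIN(120, 43, 35, 145, 62, 9) = 9
—
[debug_sum: queue in ('debug', 'batch') or cpu > 41]
job_id=50: ✓ → 120
job_id=51: ✗
job_id=52: ✓ → 231
job_id=53: ✓ → 43
job_id=54: ✓ → 96
job_id=55: ✗
job_id=56: ✗
job_id=57: ✓ → 7
job_id=58: ✓ → 145
job_id=59: ✗
job_id=60: ✓ → 9
debug_sum = 120 + 231 + 43 + 96 + 7 + 145 + 9 = 651
—
[runtime_s_sum: runtime_s > 5317 or queue in ('gpu', 'long', 'debug')]
job_id=50: ✗
job_id=51: ✗
job_id=52: ✓ → 231
job_id=53: ✗
job_id=54: ✓ → 96
job_id=55: ✓ → 93
job_id=56: ✓ → 35
job_id=57: ✗
job_id=58: ✓ → 145
job_id=59: ✓ → 62
job_id=60: ✓ → 9
runtime_s_sum = 231 + 96 + 93 + 35 + 145 + 62 + 9 = 671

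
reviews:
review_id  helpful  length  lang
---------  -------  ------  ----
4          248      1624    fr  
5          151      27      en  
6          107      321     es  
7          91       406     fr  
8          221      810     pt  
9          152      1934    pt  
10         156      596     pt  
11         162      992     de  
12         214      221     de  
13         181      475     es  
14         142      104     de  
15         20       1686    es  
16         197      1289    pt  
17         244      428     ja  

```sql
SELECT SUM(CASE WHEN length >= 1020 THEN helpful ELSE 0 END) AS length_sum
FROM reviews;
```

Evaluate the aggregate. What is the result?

617

review_id=4: ✓ → 248
review_id=5: ✗
review_id=6: ✗
review_id=7: ✗
review_id=8: ✗
review_id=9: ✓ → 152
review_id=10: ✗
review_id=11: ✗
review_id=12: ✗
review_id=13: ✗
review_id=14: ✗
review_id=15: ✓ → 20
review_id=16: ✓ → 197
review_id=17: ✗
length_sum = 248 + 152 + 20 + 197 = 617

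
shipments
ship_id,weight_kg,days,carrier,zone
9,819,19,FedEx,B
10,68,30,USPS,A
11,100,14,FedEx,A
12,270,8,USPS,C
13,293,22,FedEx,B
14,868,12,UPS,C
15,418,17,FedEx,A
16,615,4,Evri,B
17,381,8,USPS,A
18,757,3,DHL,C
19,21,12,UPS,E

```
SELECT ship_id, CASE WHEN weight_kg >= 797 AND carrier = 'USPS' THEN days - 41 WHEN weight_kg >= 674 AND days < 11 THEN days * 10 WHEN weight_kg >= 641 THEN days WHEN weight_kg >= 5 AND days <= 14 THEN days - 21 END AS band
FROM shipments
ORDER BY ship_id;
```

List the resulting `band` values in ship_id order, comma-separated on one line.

ship_id=9: weight_kg >= 641 → 19
ship_id=10: (no match → NULL) → NULL
ship_id=11: weight_kg >= 5 AND days <= 14 → -7
ship_id=12: weight_kg >= 5 AND days <= 14 → -13
ship_id=13: (no match → NULL) → NULL
ship_id=14: weight_kg >= 641 → 12
ship_id=15: (no match → NULL) → NULL
ship_id=16: weight_kg >= 5 AND days <= 14 → -17
ship_id=17: weight_kg >= 5 AND days <= 14 → -13
ship_id=18: weight_kg >= 674 AND days < 11 → 30
ship_id=19: weight_kg >= 5 AND days <= 14 → -9

19, NULL, -7, -13, NULL, 12, NULL, -17, -13, 30, -9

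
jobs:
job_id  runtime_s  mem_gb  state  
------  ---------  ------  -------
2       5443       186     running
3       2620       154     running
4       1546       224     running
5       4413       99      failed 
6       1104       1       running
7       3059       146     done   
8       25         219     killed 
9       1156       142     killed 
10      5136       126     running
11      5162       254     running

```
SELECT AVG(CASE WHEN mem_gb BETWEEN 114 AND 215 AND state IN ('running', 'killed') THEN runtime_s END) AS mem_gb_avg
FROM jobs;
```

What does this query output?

3588.75

job_id=2: ✓ → 5443
job_id=3: ✓ → 2620
job_id=4: ✗
job_id=5: ✗
job_id=6: ✗
job_id=7: ✗
job_id=8: ✗
job_id=9: ✓ → 1156
job_id=10: ✓ → 5136
job_id=11: ✗
mem_gb_avg = (5443 + 2620 + 1156 + 5136) / 4 = 3588.75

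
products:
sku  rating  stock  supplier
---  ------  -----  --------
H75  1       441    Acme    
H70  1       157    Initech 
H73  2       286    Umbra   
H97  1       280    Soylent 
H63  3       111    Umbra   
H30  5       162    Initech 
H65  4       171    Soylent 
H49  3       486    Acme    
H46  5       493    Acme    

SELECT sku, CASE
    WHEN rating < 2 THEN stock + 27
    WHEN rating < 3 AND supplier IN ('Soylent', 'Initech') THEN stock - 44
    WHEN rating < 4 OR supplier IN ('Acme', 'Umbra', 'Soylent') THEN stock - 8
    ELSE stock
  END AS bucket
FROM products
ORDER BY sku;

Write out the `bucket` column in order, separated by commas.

sku=H30: ELSE → 162
sku=H46: rating < 4 OR supplier IN ('Acme', 'Umbra', 'Soylent') → 485
sku=H49: rating < 4 OR supplier IN ('Acme', 'Umbra', 'Soylent') → 478
sku=H63: rating < 4 OR supplier IN ('Acme', 'Umbra', 'Soylent') → 103
sku=H65: rating < 4 OR supplier IN ('Acme', 'Umbra', 'Soylent') → 163
sku=H70: rating < 2 → 184
sku=H73: rating < 4 OR supplier IN ('Acme', 'Umbra', 'Soylent') → 278
sku=H75: rating < 2 → 468
sku=H97: rating < 2 → 307

162, 485, 478, 103, 163, 184, 278, 468, 307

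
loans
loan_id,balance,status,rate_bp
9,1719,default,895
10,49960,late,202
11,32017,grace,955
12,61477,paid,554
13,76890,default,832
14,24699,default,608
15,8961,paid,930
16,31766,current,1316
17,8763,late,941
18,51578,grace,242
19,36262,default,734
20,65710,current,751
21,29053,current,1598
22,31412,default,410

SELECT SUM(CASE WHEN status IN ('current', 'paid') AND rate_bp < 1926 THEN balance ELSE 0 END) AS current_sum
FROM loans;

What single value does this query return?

loan_id=9: ✗
loan_id=10: ✗
loan_id=11: ✗
loan_id=12: ✓ → 61477
loan_id=13: ✗
loan_id=14: ✗
loan_id=15: ✓ → 8961
loan_id=16: ✓ → 31766
loan_id=17: ✗
loan_id=18: ✗
loan_id=19: ✗
loan_id=20: ✓ → 65710
loan_id=21: ✓ → 29053
loan_id=22: ✗
current_sum = 61477 + 8961 + 31766 + 65710 + 29053 = 196967

196967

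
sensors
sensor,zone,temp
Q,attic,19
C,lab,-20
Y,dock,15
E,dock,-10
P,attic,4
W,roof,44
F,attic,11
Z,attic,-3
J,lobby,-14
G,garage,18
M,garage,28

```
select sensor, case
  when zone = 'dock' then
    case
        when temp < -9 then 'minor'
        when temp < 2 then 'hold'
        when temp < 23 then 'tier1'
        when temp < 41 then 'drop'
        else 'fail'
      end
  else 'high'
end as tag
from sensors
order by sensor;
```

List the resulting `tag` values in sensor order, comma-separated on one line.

sensor=C: zone='lab' → outer ELSE → high
sensor=E: zone='dock' → inner[temp < -9] → minor
sensor=F: zone='attic' → outer ELSE → high
sensor=G: zone='garage' → outer ELSE → high
sensor=J: zone='lobby' → outer ELSE → high
sensor=M: zone='garage' → outer ELSE → high
sensor=P: zone='attic' → outer ELSE → high
sensor=Q: zone='attic' → outer ELSE → high
sensor=W: zone='roof' → outer ELSE → high
sensor=Y: zone='dock' → inner[temp < 23] → tier1
sensor=Z: zone='attic' → outer ELSE → high

high, minor, high, high, high, high, high, high, high, tier1, high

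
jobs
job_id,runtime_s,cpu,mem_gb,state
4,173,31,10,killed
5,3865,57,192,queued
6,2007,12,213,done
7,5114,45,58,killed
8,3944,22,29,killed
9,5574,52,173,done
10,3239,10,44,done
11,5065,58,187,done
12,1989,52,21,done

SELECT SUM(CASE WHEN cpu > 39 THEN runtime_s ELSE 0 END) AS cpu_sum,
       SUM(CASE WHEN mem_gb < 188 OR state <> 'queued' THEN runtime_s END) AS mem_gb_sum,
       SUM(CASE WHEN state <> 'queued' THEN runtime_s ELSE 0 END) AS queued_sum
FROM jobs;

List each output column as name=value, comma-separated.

cpu_sum=21607, mem_gb_sum=27105, queued_sum=27105

[cpu_sum: cpu > 39]
job_id=4: ✗
job_id=5: ✓ → 3865
job_id=6: ✗
job_id=7: ✓ → 5114
job_id=8: ✗
job_id=9: ✓ → 5574
job_id=10: ✗
job_id=11: ✓ → 5065
job_id=12: ✓ → 1989
cpu_sum = 3865 + 5114 + 5574 + 5065 + 1989 = 21607
—
[mem_gb_sum: mem_gb < 188 OR state <> 'queued']
job_id=4: ✓ → 173
job_id=5: ✗
job_id=6: ✓ → 2007
job_id=7: ✓ → 5114
job_id=8: ✓ → 3944
job_id=9: ✓ → 5574
job_id=10: ✓ → 3239
job_id=11: ✓ → 5065
job_id=12: ✓ → 1989
mem_gb_sum = 173 + 2007 + 5114 + 3944 + 5574 + 3239 + 5065 + 1989 = 27105
—
[queued_sum: state <> 'queued']
job_id=4: ✓ → 173
job_id=5: ✗
job_id=6: ✓ → 2007
job_id=7: ✓ → 5114
job_id=8: ✓ → 3944
job_id=9: ✓ → 5574
job_id=10: ✓ → 3239
job_id=11: ✓ → 5065
job_id=12: ✓ → 1989
queued_sum = 173 + 2007 + 5114 + 3944 + 5574 + 3239 + 5065 + 1989 = 27105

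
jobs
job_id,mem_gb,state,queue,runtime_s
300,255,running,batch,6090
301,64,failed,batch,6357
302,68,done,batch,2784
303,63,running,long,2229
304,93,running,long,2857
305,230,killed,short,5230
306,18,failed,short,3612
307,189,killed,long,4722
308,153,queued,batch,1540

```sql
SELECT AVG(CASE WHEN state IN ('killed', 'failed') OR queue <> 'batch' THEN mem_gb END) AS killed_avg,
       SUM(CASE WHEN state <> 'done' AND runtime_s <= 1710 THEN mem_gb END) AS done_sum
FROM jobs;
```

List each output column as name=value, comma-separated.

[killed_avg: state IN ('killed', 'failed') OR queue <> 'batch']
job_id=300: ✗
job_id=301: ✓ → 64
job_id=302: ✗
job_id=303: ✓ → 63
job_id=304: ✓ → 93
job_id=305: ✓ → 230
job_id=306: ✓ → 18
job_id=307: ✓ → 189
job_id=308: ✗
killed_avg = (64 + 63 + 93 + 230 + 18 + 189) / 6 = 109.5
—
[done_sum: state <> 'done' AND runtime_s <= 1710]
job_id=300: ✗
job_id=301: ✗
job_id=302: ✗
job_id=303: ✗
job_id=304: ✗
job_id=305: ✗
job_id=306: ✗
job_id=307: ✗
job_id=308: ✓ → 153
done_sum = 153

killed_avg=109.5, done_sum=153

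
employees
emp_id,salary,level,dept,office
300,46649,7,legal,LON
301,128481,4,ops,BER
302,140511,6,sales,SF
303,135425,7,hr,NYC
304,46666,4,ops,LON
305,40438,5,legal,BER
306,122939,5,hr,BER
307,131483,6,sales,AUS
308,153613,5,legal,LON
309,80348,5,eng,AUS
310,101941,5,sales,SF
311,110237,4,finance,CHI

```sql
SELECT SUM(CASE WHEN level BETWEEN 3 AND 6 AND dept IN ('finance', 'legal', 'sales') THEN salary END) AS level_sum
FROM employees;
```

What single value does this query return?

678223

emp_id=300: ✗
emp_id=301: ✗
emp_id=302: ✓ → 140511
emp_id=303: ✗
emp_id=304: ✗
emp_id=305: ✓ → 40438
emp_id=306: ✗
emp_id=307: ✓ → 131483
emp_id=308: ✓ → 153613
emp_id=309: ✗
emp_id=310: ✓ → 101941
emp_id=311: ✓ → 110237
level_sum = 140511 + 40438 + 131483 + 153613 + 101941 + 110237 = 678223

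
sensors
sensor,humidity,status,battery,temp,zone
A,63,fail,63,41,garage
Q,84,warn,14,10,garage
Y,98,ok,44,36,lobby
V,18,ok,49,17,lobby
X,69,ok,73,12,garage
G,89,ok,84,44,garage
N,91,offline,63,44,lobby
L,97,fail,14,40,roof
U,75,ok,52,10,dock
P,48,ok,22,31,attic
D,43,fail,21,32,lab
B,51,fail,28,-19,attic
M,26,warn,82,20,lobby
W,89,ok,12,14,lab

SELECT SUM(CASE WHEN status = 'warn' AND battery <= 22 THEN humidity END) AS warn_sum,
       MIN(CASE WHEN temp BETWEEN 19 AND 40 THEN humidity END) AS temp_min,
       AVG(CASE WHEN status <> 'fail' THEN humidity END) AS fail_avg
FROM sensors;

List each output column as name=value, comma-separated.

warn_sum=84, temp_min=26, fail_avg=68.7

[warn_sum: status = 'warn' AND battery <= 22]
sensor=A: ✗
sensor=Q: ✓ → 84
sensor=Y: ✗
sensor=V: ✗
sensor=X: ✗
sensor=G: ✗
sensor=N: ✗
sensor=L: ✗
sensor=U: ✗
sensor=P: ✗
sensor=D: ✗
sensor=B: ✗
sensor=M: ✗
sensor=W: ✗
warn_sum = 84
—
[temp_min: temp BETWEEN 19 AND 40]
sensor=A: ✗
sensor=Q: ✗
sensor=Y: ✓ → 98
sensor=V: ✗
sensor=X: ✗
sensor=G: ✗
sensor=N: ✗
sensor=L: ✓ → 97
sensor=U: ✗
sensor=P: ✓ → 48
sensor=D: ✓ → 43
sensor=B: ✗
sensor=M: ✓ → 26
sensor=W: ✗
temp_min = MIN(98, 97, 48, 43, 26) = 26
—
[fail_avg: status <> 'fail']
sensor=A: ✗
sensor=Q: ✓ → 84
sensor=Y: ✓ → 98
sensor=V: ✓ → 18
sensor=X: ✓ → 69
sensor=G: ✓ → 89
sensor=N: ✓ → 91
sensor=L: ✗
sensor=U: ✓ → 75
sensor=P: ✓ → 48
sensor=D: ✗
sensor=B: ✗
sensor=M: ✓ → 26
sensor=W: ✓ → 89
fail_avg = (84 + 98 + 18 + 69 + 89 + 91 + 75 + 48 + 26 + 89) / 10 = 68.7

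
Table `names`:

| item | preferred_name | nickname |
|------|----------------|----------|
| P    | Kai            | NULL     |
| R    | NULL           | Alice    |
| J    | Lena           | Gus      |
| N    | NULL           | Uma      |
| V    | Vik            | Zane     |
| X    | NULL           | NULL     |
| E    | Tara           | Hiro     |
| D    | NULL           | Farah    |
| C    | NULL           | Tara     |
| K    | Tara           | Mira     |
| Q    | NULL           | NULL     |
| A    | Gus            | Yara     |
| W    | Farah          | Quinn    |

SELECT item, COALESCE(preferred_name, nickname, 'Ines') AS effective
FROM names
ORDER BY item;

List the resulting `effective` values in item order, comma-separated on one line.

Gus, Tara, Farah, Tara, Lena, Tara, Uma, Kai, Ines, Alice, Vik, Farah, Ines

item=A: preferred_name=Gus → Gus
item=C: preferred_name=NULL, nickname=Tara → Tara
item=D: preferred_name=NULL, nickname=Farah → Farah
item=E: preferred_name=Tara → Tara
item=J: preferred_name=Lena → Lena
item=K: preferred_name=Tara → Tara
item=N: preferred_name=NULL, nickname=Uma → Uma
item=P: preferred_name=Kai → Kai
item=Q: preferred_name=NULL, nickname=NULL, → literal Ines → Ines
item=R: preferred_name=NULL, nickname=Alice → Alice
item=V: preferred_name=Vik → Vik
item=W: preferred_name=Farah → Farah
item=X: preferred_name=NULL, nickname=NULL, → literal Ines → Ines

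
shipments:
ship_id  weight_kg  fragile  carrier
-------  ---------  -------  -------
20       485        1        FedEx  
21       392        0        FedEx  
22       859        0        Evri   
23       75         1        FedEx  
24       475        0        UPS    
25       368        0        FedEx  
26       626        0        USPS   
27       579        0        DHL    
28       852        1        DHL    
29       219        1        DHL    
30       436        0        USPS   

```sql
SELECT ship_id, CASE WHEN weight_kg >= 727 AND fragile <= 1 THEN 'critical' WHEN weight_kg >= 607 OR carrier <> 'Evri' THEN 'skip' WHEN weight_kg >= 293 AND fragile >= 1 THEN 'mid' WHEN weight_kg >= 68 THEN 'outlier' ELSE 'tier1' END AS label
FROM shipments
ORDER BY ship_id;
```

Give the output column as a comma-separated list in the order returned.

ship_id=20: weight_kg >= 607 OR carrier <> 'Evri' → skip
ship_id=21: weight_kg >= 607 OR carrier <> 'Evri' → skip
ship_id=22: weight_kg >= 727 AND fragile <= 1 → critical
ship_id=23: weight_kg >= 607 OR carrier <> 'Evri' → skip
ship_id=24: weight_kg >= 607 OR carrier <> 'Evri' → skip
ship_id=25: weight_kg >= 607 OR carrier <> 'Evri' → skip
ship_id=26: weight_kg >= 607 OR carrier <> 'Evri' → skip
ship_id=27: weight_kg >= 607 OR carrier <> 'Evri' → skip
ship_id=28: weight_kg >= 727 AND fragile <= 1 → critical
ship_id=29: weight_kg >= 607 OR carrier <> 'Evri' → skip
ship_id=30: weight_kg >= 607 OR carrier <> 'Evri' → skip

skip, skip, critical, skip, skip, skip, skip, skip, critical, skip, skip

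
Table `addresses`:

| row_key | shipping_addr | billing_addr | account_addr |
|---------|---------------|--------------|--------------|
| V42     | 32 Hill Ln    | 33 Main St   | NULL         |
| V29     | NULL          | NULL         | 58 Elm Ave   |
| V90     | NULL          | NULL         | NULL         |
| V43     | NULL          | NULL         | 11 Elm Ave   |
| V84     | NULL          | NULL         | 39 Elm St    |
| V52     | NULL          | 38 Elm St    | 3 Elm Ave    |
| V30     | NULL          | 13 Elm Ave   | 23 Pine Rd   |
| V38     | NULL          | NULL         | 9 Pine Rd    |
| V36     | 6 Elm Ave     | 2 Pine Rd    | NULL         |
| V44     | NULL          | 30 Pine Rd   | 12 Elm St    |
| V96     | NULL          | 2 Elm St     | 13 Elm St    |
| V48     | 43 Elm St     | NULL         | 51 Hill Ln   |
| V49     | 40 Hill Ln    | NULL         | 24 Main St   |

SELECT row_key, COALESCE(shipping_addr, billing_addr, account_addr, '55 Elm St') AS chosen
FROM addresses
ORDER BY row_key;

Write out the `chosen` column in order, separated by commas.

row_key=V29: shipping_addr=NULL, billing_addr=NULL, account_addr=58 Elm Ave → 58 Elm Ave
row_key=V30: shipping_addr=NULL, billing_addr=13 Elm Ave → 13 Elm Ave
row_key=V36: shipping_addr=6 Elm Ave → 6 Elm Ave
row_key=V38: shipping_addr=NULL, billing_addr=NULL, account_addr=9 Pine Rd → 9 Pine Rd
row_key=V42: shipping_addr=32 Hill Ln → 32 Hill Ln
row_key=V43: shipping_addr=NULL, billing_addr=NULL, account_addr=11 Elm Ave → 11 Elm Ave
row_key=V44: shipping_addr=NULL, billing_addr=30 Pine Rd → 30 Pine Rd
row_key=V48: shipping_addr=43 Elm St → 43 Elm St
row_key=V49: shipping_addr=40 Hill Ln → 40 Hill Ln
row_key=V52: shipping_addr=NULL, billing_addr=38 Elm St → 38 Elm St
row_key=V84: shipping_addr=NULL, billing_addr=NULL, account_addr=39 Elm St → 39 Elm St
row_key=V90: shipping_addr=NULL, billing_addr=NULL, account_addr=NULL, → literal 55 Elm St → 55 Elm St
row_key=V96: shipping_addr=NULL, billing_addr=2 Elm St → 2 Elm St

58 Elm Ave, 13 Elm Ave, 6 Elm Ave, 9 Pine Rd, 32 Hill Ln, 11 Elm Ave, 30 Pine Rd, 43 Elm St, 40 Hill Ln, 38 Elm St, 39 Elm St, 55 Elm St, 2 Elm St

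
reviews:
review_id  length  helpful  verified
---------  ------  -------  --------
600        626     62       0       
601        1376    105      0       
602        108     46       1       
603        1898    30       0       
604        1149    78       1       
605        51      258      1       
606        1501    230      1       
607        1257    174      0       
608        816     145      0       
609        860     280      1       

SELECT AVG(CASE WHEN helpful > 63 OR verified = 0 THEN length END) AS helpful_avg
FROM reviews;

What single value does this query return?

1059.3333333333

review_id=600: ✓ → 626
review_id=601: ✓ → 1376
review_id=602: ✗
review_id=603: ✓ → 1898
review_id=604: ✓ → 1149
review_id=605: ✓ → 51
review_id=606: ✓ → 1501
review_id=607: ✓ → 1257
review_id=608: ✓ → 816
review_id=609: ✓ → 860
helpful_avg = (626 + 1376 + 1898 + 1149 + 51 + 1501 + 1257 + 816 + 860) / 9 = 1059.3333333333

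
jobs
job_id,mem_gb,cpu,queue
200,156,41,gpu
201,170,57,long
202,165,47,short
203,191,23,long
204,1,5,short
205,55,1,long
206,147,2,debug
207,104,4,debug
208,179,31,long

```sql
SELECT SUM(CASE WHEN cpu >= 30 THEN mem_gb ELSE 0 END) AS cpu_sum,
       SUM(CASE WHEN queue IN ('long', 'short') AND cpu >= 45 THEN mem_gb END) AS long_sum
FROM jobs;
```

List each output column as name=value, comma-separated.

cpu_sum=670, long_sum=335

[cpu_sum: cpu >= 30]
job_id=200: ✓ → 156
job_id=201: ✓ → 170
job_id=202: ✓ → 165
job_id=203: ✗
job_id=204: ✗
job_id=205: ✗
job_id=206: ✗
job_id=207: ✗
job_id=208: ✓ → 179
cpu_sum = 156 + 170 + 165 + 179 = 670
—
[long_sum: queue IN ('long', 'short') AND cpu >= 45]
job_id=200: ✗
job_id=201: ✓ → 170
job_id=202: ✓ → 165
job_id=203: ✗
job_id=204: ✗
job_id=205: ✗
job_id=206: ✗
job_id=207: ✗
job_id=208: ✗
long_sum = 170 + 165 = 335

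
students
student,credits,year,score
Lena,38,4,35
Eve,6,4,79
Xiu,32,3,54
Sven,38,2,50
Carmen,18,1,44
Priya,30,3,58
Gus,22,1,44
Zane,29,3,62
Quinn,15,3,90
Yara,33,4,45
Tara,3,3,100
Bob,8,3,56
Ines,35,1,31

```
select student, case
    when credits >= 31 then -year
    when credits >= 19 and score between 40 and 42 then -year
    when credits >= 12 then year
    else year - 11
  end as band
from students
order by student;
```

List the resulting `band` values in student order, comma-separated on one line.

student=Bob: ELSE → -8
student=Carmen: credits >= 12 → 1
student=Eve: ELSE → -7
student=Gus: credits >= 12 → 1
student=Ines: credits >= 31 → -1
student=Lena: credits >= 31 → -4
student=Priya: credits >= 12 → 3
student=Quinn: credits >= 12 → 3
student=Sven: credits >= 31 → -2
student=Tara: ELSE → -8
student=Xiu: credits >= 31 → -3
student=Yara: credits >= 31 → -4
student=Zane: credits >= 12 → 3

-8, 1, -7, 1, -1, -4, 3, 3, -2, -8, -3, -4, 3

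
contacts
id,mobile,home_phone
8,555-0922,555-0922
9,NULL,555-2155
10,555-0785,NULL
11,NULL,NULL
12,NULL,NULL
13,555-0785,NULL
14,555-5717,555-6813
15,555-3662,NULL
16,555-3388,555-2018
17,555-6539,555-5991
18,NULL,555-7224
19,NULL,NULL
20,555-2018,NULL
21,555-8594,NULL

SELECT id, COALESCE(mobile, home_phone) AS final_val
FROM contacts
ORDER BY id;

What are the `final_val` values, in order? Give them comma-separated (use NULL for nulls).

555-0922, 555-2155, 555-0785, NULL, NULL, 555-0785, 555-5717, 555-3662, 555-3388, 555-6539, 555-7224, NULL, 555-2018, 555-8594

id=8: mobile=555-0922 → 555-0922
id=9: mobile=NULL, home_phone=555-2155 → 555-2155
id=10: mobile=555-0785 → 555-0785
id=11: mobile=NULL, home_phone=NULL (all NULL) → NULL
id=12: mobile=NULL, home_phone=NULL (all NULL) → NULL
id=13: mobile=555-0785 → 555-0785
id=14: mobile=555-5717 → 555-5717
id=15: mobile=555-3662 → 555-3662
id=16: mobile=555-3388 → 555-3388
id=17: mobile=555-6539 → 555-6539
id=18: mobile=NULL, home_phone=555-7224 → 555-7224
id=19: mobile=NULL, home_phone=NULL (all NULL) → NULL
id=20: mobile=555-2018 → 555-2018
id=21: mobile=555-8594 → 555-8594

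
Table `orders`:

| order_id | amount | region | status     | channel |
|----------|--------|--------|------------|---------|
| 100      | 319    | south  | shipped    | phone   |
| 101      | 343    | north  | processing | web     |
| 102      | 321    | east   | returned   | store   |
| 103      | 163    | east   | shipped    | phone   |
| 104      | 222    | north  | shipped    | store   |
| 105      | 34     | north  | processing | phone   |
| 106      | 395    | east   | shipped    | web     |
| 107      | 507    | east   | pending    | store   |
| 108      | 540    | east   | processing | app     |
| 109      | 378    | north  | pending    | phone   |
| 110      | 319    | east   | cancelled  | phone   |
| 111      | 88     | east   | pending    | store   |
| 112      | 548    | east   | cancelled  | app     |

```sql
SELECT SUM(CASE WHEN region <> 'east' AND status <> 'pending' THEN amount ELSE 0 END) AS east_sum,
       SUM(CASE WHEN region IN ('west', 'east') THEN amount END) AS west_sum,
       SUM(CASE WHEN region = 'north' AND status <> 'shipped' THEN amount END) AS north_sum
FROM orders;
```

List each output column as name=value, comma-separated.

[east_sum: region <> 'east' AND status <> 'pending']
order_id=100: ✓ → 319
order_id=101: ✓ → 343
order_id=102: ✗
order_id=103: ✗
order_id=104: ✓ → 222
order_id=105: ✓ → 34
order_id=106: ✗
order_id=107: ✗
order_id=108: ✗
order_id=109: ✗
order_id=110: ✗
order_id=111: ✗
order_id=112: ✗
east_sum = 319 + 343 + 222 + 34 = 918
—
[west_sum: region IN ('west', 'east')]
order_id=100: ✗
order_id=101: ✗
order_id=102: ✓ → 321
order_id=103: ✓ → 163
order_id=104: ✗
order_id=105: ✗
order_id=106: ✓ → 395
order_id=107: ✓ → 507
order_id=108: ✓ → 540
order_id=109: ✗
order_id=110: ✓ → 319
order_id=111: ✓ → 88
order_id=112: ✓ → 548
west_sum = 321 + 163 + 395 + 507 + 540 + 319 + 88 + 548 = 2881
—
[north_sum: region = 'north' AND status <> 'shipped']
order_id=100: ✗
order_id=101: ✓ → 343
order_id=102: ✗
order_id=103: ✗
order_id=104: ✗
order_id=105: ✓ → 34
order_id=106: ✗
order_id=107: ✗
order_id=108: ✗
order_id=109: ✓ → 378
order_id=110: ✗
order_id=111: ✗
order_id=112: ✗
north_sum = 343 + 34 + 378 = 755

east_sum=918, west_sum=2881, north_sum=755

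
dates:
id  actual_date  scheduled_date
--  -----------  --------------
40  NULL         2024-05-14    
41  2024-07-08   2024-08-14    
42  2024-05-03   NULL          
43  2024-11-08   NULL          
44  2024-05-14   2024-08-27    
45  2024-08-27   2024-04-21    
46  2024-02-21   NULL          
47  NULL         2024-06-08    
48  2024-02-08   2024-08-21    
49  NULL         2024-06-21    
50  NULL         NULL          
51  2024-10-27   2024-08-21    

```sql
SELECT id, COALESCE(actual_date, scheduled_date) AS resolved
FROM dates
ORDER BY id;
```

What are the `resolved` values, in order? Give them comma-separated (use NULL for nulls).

2024-05-14, 2024-07-08, 2024-05-03, 2024-11-08, 2024-05-14, 2024-08-27, 2024-02-21, 2024-06-08, 2024-02-08, 2024-06-21, NULL, 2024-10-27

id=40: actual_date=NULL, scheduled_date=2024-05-14 → 2024-05-14
id=41: actual_date=2024-07-08 → 2024-07-08
id=42: actual_date=2024-05-03 → 2024-05-03
id=43: actual_date=2024-11-08 → 2024-11-08
id=44: actual_date=2024-05-14 → 2024-05-14
id=45: actual_date=2024-08-27 → 2024-08-27
id=46: actual_date=2024-02-21 → 2024-02-21
id=47: actual_date=NULL, scheduled_date=2024-06-08 → 2024-06-08
id=48: actual_date=2024-02-08 → 2024-02-08
id=49: actual_date=NULL, scheduled_date=2024-06-21 → 2024-06-21
id=50: actual_date=NULL, scheduled_date=NULL (all NULL) → NULL
id=51: actual_date=2024-10-27 → 2024-10-27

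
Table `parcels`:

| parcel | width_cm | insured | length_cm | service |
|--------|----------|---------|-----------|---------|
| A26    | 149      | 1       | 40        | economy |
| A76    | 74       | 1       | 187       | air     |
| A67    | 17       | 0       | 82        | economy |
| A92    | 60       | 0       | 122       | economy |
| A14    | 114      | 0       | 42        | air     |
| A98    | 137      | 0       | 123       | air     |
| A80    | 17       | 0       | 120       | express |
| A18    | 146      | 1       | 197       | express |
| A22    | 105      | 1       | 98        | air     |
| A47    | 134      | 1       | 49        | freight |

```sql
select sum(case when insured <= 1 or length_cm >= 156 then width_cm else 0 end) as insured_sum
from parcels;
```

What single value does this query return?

953

parcel=A26: ✓ → 149
parcel=A76: ✓ → 74
parcel=A67: ✓ → 17
parcel=A92: ✓ → 60
parcel=A14: ✓ → 114
parcel=A98: ✓ → 137
parcel=A80: ✓ → 17
parcel=A18: ✓ → 146
parcel=A22: ✓ → 105
parcel=A47: ✓ → 134
insured_sum = 149 + 74 + 17 + 60 + 114 + 137 + 17 + 146 + 105 + 134 = 953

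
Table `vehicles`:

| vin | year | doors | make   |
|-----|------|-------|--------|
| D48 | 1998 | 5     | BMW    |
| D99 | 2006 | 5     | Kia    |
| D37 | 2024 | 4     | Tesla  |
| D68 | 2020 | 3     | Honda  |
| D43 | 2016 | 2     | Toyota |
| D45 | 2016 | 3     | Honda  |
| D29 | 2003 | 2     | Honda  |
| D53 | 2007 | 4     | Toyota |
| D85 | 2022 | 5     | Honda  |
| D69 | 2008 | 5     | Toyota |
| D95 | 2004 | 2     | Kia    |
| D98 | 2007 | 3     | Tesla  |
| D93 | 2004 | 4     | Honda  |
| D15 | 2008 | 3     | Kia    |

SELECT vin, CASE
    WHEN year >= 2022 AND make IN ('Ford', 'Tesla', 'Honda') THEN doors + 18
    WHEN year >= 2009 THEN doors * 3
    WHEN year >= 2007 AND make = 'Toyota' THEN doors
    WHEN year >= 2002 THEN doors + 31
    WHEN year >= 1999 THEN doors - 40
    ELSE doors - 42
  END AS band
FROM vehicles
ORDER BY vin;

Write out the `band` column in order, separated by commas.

vin=D15: year >= 2002 → 34
vin=D29: year >= 2002 → 33
vin=D37: year >= 2022 AND make IN ('Ford', 'Tesla', 'Honda') → 22
vin=D43: year >= 2009 → 6
vin=D45: year >= 2009 → 9
vin=D48: ELSE → -37
vin=D53: year >= 2007 AND make = 'Toyota' → 4
vin=D68: year >= 2009 → 9
vin=D69: year >= 2007 AND make = 'Toyota' → 5
vin=D85: year >= 2022 AND make IN ('Ford', 'Tesla', 'Honda') → 23
vin=D93: year >= 2002 → 35
vin=D95: year >= 2002 → 33
vin=D98: year >= 2002 → 34
vin=D99: year >= 2002 → 36

34, 33, 22, 6, 9, -37, 4, 9, 5, 23, 35, 33, 34, 36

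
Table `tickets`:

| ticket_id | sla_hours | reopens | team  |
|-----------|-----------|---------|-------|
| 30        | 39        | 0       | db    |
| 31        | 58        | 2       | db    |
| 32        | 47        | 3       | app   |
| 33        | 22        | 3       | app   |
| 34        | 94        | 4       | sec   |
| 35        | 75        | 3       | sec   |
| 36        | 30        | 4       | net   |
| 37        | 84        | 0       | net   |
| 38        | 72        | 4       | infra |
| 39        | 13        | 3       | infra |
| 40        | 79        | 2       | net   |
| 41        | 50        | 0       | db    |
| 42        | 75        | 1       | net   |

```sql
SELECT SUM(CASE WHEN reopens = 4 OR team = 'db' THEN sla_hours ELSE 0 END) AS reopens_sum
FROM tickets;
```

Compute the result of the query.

343

ticket_id=30: ✓ → 39
ticket_id=31: ✓ → 58
ticket_id=32: ✗
ticket_id=33: ✗
ticket_id=34: ✓ → 94
ticket_id=35: ✗
ticket_id=36: ✓ → 30
ticket_id=37: ✗
ticket_id=38: ✓ → 72
ticket_id=39: ✗
ticket_id=40: ✗
ticket_id=41: ✓ → 50
ticket_id=42: ✗
reopens_sum = 39 + 58 + 94 + 30 + 72 + 50 = 343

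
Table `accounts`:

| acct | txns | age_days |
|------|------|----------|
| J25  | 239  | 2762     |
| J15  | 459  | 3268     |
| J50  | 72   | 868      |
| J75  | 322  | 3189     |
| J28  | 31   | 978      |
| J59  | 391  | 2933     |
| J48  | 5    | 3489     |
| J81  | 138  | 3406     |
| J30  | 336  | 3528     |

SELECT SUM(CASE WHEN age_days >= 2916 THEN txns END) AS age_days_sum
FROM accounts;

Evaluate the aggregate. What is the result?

1651

acct=J25: ✗
acct=J15: ✓ → 459
acct=J50: ✗
acct=J75: ✓ → 322
acct=J28: ✗
acct=J59: ✓ → 391
acct=J48: ✓ → 5
acct=J81: ✓ → 138
acct=J30: ✓ → 336
age_days_sum = 459 + 322 + 391 + 5 + 138 + 336 = 1651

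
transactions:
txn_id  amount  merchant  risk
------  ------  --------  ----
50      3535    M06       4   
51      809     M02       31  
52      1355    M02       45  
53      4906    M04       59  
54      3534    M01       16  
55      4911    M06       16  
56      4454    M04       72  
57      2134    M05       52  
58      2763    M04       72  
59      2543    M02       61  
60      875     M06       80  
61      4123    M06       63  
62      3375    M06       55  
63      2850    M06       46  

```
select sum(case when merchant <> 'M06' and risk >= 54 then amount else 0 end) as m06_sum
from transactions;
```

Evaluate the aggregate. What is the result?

txn_id=50: ✗
txn_id=51: ✗
txn_id=52: ✗
txn_id=53: ✓ → 4906
txn_id=54: ✗
txn_id=55: ✗
txn_id=56: ✓ → 4454
txn_id=57: ✗
txn_id=58: ✓ → 2763
txn_id=59: ✓ → 2543
txn_id=60: ✗
txn_id=61: ✗
txn_id=62: ✗
txn_id=63: ✗
m06_sum = 4906 + 4454 + 2763 + 2543 = 14666

14666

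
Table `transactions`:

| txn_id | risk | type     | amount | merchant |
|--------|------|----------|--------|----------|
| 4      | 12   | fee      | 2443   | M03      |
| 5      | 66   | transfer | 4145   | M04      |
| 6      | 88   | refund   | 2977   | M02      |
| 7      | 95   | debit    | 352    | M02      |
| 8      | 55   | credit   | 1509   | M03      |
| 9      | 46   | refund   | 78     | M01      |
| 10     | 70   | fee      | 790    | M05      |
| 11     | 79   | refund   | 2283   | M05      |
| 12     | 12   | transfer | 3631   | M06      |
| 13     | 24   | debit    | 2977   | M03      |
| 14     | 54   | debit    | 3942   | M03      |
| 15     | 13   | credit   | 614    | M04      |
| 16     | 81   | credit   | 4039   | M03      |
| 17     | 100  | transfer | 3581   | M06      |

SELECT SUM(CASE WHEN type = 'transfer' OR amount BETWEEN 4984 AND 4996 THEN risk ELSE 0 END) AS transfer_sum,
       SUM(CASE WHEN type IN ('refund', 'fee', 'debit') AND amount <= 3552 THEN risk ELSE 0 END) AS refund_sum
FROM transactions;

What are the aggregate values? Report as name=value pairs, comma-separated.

[transfer_sum: type = 'transfer' OR amount BETWEEN 4984 AND 4996]
txn_id=4: ✗
txn_id=5: ✓ → 66
txn_id=6: ✗
txn_id=7: ✗
txn_id=8: ✗
txn_id=9: ✗
txn_id=10: ✗
txn_id=11: ✗
txn_id=12: ✓ → 12
txn_id=13: ✗
txn_id=14: ✗
txn_id=15: ✗
txn_id=16: ✗
txn_id=17: ✓ → 100
transfer_sum = 66 + 12 + 100 = 178
—
[refund_sum: type IN ('refund', 'fee', 'debit') AND amount <= 3552]
txn_id=4: ✓ → 12
txn_id=5: ✗
txn_id=6: ✓ → 88
txn_id=7: ✓ → 95
txn_id=8: ✗
txn_id=9: ✓ → 46
txn_id=10: ✓ → 70
txn_id=11: ✓ → 79
txn_id=12: ✗
txn_id=13: ✓ → 24
txn_id=14: ✗
txn_id=15: ✗
txn_id=16: ✗
txn_id=17: ✗
refund_sum = 12 + 88 + 95 + 46 + 70 + 79 + 24 = 414

transfer_sum=178, refund_sum=414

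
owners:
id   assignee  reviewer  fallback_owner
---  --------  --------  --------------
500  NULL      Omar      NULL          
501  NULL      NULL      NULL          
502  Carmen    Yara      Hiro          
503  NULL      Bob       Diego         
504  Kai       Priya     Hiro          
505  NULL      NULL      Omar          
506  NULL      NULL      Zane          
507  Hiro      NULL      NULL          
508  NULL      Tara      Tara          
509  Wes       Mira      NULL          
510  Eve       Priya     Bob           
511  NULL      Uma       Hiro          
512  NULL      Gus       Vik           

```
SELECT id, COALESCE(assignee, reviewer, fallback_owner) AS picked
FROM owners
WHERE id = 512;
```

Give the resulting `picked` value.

Gus

id = 512: assignee=NULL, reviewer=Gus, fallback_owner=Vik.
assignee=NULL, reviewer=Gus → Gus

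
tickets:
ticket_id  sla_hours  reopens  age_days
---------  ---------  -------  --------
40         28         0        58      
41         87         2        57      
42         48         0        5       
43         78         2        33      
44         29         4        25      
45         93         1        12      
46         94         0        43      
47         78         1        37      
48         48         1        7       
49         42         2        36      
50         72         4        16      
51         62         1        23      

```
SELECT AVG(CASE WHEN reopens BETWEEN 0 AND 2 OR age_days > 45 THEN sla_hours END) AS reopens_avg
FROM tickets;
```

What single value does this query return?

ticket_id=40: ✓ → 28
ticket_id=41: ✓ → 87
ticket_id=42: ✓ → 48
ticket_id=43: ✓ → 78
ticket_id=44: ✗
ticket_id=45: ✓ → 93
ticket_id=46: ✓ → 94
ticket_id=47: ✓ → 78
ticket_id=48: ✓ → 48
ticket_id=49: ✓ → 42
ticket_id=50: ✗
ticket_id=51: ✓ → 62
reopens_avg = (28 + 87 + 48 + 78 + 93 + 94 + 78 + 48 + 42 + 62) / 10 = 65.8

65.8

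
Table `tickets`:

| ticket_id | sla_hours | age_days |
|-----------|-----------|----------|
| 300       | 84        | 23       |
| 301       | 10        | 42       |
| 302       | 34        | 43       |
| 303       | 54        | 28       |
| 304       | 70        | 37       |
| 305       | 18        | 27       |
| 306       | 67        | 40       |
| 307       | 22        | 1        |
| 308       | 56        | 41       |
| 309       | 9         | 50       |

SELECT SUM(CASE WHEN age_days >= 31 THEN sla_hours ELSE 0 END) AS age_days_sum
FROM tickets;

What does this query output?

ticket_id=300: ✗
ticket_id=301: ✓ → 10
ticket_id=302: ✓ → 34
ticket_id=303: ✗
ticket_id=304: ✓ → 70
ticket_id=305: ✗
ticket_id=306: ✓ → 67
ticket_id=307: ✗
ticket_id=308: ✓ → 56
ticket_id=309: ✓ → 9
age_days_sum = 10 + 34 + 70 + 67 + 56 + 9 = 246

246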